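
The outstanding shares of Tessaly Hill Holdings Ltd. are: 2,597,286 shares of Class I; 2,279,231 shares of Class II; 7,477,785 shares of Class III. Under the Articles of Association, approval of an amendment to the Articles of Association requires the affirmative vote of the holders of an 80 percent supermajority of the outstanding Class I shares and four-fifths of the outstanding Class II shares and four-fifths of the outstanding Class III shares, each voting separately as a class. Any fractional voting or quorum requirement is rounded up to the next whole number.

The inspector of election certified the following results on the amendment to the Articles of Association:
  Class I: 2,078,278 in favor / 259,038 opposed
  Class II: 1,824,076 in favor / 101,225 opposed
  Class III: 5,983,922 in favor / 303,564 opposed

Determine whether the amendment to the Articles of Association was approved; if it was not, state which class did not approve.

Approved — every class gave the required vote.

Class I: 4/5 of 2597286 = 2077828.80, rounded up to 2077829; 2,077,829 required, 2,078,278 in favor — approved.
Class II: 4/5 of 2279231 = 1823384.80, rounded up to 1823385; 1,823,385 required, 1,824,076 in favor — approved.
Class III: 4/5 of 7477785 = 5982228; 5,982,228 required, 5,983,922 in favor — approved.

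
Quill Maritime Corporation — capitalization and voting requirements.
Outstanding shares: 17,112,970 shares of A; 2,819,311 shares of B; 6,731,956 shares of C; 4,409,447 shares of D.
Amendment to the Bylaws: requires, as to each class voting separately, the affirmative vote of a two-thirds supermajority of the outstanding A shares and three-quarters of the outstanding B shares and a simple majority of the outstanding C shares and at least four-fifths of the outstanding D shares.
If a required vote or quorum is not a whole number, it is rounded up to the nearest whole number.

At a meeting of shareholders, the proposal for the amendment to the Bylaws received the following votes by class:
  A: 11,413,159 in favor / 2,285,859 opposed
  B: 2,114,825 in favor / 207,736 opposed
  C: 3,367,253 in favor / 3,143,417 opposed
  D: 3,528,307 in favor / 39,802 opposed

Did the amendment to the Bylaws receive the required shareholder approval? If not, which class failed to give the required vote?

A: 2/3 of 17112970 = 11408646.67, rounded up to 11408647; 11,408,647 required, 11,413,159 in favor — approved.
B: 3/4 of 2819311 = 2114483.25, rounded up to 2114484; 2,114,484 required, 2,114,825 in favor — approved.
C: a majority of 6731956 is 3365979; 3,365,979 required, 3,367,253 in favor — approved.
D: 4/5 of 4409447 = 3527557.60, rounded up to 3527558; 3,527,558 required, 3,528,307 in favor — approved.

Approved — every class gave the required vote.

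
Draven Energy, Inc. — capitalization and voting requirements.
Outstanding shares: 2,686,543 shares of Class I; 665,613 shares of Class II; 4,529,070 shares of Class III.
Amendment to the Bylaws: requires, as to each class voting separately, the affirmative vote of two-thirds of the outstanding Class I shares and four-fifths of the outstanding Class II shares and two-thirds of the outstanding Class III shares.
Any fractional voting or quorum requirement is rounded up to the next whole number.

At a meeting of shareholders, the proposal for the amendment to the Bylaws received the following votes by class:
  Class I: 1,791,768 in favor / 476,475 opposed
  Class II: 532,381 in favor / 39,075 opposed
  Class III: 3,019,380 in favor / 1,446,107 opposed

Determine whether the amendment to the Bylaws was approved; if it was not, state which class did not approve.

Class I: 2/3 of 2686543 = 1791028.67, rounded up to 1791029; 1,791,029 required, 1,791,768 in favor — approved.
Class II: 4/5 of 665613 = 532490.40, rounded up to 532491; 532,491 required, 532,381 in favor — not approved.
Class III: 2/3 of 4529070 = 3019380; 3,019,380 required, 3,019,380 in favor — approved.

Not approved — the Class II shares did not give the required vote.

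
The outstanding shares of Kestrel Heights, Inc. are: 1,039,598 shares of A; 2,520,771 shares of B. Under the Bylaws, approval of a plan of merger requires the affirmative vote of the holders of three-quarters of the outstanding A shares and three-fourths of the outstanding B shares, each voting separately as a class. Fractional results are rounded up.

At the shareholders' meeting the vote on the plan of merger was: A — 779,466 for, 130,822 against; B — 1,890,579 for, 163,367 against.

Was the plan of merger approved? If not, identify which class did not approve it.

Not approved — the A shares did not give the required vote.

A: 3/4 of 1039598 = 779698.50, rounded up to 779699; 779,699 required, 779,466 in favor — not approved.
B: 3/4 of 2520771 = 1890578.25, rounded up to 1890579; 1,890,579 required, 1,890,579 in favor — approved.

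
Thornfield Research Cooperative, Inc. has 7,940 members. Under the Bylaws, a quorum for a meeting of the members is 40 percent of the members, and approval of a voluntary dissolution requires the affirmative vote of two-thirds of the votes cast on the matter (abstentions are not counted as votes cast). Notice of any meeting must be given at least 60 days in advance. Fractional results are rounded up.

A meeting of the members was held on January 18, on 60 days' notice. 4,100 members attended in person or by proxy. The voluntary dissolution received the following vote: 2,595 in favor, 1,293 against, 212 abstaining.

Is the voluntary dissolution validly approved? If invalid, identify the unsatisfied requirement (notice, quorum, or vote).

Valid — all requirements satisfied.

Notice: 60 days given; 60 required. Satisfied.
Quorum: 40% of 7,940 = 3,176; 4,100 present. Satisfied.
Vote: requires two-thirds of the votes cast (4,100 − 212 abstaining = 3,888); 2/3 of 3888 = 2592, so 2,592 needed; 2,595 in favor. Satisfied.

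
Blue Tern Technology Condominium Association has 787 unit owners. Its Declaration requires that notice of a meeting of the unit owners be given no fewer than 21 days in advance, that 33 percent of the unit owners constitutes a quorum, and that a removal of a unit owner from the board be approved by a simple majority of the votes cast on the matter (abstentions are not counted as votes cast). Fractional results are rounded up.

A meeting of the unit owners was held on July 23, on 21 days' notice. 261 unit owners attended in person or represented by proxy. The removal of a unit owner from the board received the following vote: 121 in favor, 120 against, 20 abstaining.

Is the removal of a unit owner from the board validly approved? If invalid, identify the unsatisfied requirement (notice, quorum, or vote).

Valid — all requirements satisfied.

Notice: 21 days given; 21 required. Satisfied.
Quorum: 33% of 787 = 259.71, rounded up to 260; 261 present. Satisfied.
Vote: requires a majority of the votes cast (261 − 20 abstaining = 241); a majority of 241 is 121, so 121 needed; 121 in favor. Satisfied.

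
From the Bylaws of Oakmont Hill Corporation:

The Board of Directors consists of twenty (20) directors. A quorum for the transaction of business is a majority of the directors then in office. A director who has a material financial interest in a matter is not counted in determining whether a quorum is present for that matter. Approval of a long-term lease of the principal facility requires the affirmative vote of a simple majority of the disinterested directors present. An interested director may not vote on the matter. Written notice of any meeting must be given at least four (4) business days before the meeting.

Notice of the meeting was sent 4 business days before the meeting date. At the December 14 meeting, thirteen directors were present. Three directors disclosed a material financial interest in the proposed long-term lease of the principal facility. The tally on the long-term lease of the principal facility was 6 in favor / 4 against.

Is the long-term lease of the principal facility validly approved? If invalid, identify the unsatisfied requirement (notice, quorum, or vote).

Invalid — quorum requirement not satisfied.

Notice: 4 business days given; 4 required (4 ≥ 4). Satisfied.
Quorum: 13 present, but the 3 interested directors do not count, leaving 10. Quorum is 11. Not satisfied.
Vote: the long-term lease of the principal facility requires a majority of the disinterested directors present (13 − 3 = 10). A majority of 10 is 6, so 6 affirmative votes are needed; 6 voted in favor. Satisfied. (Moot — without a quorum no business can be validly transacted.)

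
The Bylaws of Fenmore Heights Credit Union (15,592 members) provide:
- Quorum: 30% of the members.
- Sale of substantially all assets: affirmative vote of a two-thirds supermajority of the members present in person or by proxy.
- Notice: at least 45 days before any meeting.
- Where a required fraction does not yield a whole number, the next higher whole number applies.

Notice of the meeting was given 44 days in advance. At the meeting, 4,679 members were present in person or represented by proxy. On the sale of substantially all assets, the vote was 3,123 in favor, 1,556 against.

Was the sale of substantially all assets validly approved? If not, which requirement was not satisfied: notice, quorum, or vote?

Notice: 44 days given; 45 required. Not satisfied.
Quorum: 30% of 15,592 = 4,677.60, rounded up to 4,678; 4,679 present. Satisfied.
Vote: requires two-thirds of those present (4,679); 2/3 of 4679 = 3119.33, rounded up to 3120, so 3,120 needed; 3,123 in favor. Satisfied.

Invalid — notice requirement not satisfied.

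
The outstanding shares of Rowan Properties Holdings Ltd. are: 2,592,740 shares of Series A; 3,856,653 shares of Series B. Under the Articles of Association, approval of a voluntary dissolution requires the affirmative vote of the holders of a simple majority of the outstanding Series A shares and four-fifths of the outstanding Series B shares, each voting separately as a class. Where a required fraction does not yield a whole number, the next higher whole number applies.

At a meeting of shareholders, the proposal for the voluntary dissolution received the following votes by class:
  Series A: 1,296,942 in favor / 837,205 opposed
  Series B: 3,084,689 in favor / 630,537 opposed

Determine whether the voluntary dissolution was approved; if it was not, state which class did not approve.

Not approved — the Series B shares did not give the required vote.

Series A: a majority of 2592740 is 1296371; 1,296,371 required, 1,296,942 in favor — approved.
Series B: 4/5 of 3856653 = 3085322.40, rounded up to 3085323; 3,085,323 required, 3,084,689 in favor — not approved.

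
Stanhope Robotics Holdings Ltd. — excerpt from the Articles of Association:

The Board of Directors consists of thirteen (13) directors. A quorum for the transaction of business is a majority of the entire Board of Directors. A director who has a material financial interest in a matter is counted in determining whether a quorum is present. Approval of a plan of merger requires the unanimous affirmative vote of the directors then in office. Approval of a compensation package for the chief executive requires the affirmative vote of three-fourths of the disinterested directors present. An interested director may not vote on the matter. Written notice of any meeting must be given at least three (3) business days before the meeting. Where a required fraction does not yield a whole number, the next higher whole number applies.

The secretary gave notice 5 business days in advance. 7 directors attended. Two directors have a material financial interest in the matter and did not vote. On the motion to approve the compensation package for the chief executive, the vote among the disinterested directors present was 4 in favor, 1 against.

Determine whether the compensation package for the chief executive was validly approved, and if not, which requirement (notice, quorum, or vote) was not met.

Valid — all requirements satisfied.

Notice: 5 business days given; 3 required (5 ≥ 3). Satisfied.
Quorum: 7 present (interested directors count toward quorum); quorum is 7. Satisfied.
Vote: the compensation package for the chief executive requires three-fourths of the disinterested directors present (7 − 2 = 5). 3/4 of 5 = 3.75, rounded up to 4, so 4 affirmative votes are needed; 4 voted in favor. Satisfied.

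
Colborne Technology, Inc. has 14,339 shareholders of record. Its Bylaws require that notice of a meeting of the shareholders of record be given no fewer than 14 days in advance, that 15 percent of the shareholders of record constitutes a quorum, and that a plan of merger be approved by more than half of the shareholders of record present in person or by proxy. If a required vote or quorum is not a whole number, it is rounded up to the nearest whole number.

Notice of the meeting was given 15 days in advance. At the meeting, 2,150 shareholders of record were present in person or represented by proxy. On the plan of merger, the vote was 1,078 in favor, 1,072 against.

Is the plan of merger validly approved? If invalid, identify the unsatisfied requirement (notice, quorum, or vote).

Notice: 15 days given; 14 required. Satisfied.
Quorum: 15% of 14,339 = 2,150.85, rounded up to 2,151; 2,150 present. Not satisfied.
Vote: requires a majority of those present (2,150); a majority of 2150 is 1076, so 1,076 needed; 1,078 in favor. Satisfied.

Invalid — quorum requirement not satisfied.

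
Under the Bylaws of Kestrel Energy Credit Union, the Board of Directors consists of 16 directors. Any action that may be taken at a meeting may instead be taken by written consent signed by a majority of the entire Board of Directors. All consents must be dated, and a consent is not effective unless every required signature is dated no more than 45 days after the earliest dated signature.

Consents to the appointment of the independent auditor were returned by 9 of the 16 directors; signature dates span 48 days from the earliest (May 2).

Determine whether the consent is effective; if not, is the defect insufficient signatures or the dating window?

Signatures required: a majority of 16 — a majority of 16 is 9, so 9 needed; 9 signed. Sufficient.
Dating window: the latest signature is 48 days after the earliest; the limit is 45 days. Outside the window.

Not effective — dating-window requirement not satisfied.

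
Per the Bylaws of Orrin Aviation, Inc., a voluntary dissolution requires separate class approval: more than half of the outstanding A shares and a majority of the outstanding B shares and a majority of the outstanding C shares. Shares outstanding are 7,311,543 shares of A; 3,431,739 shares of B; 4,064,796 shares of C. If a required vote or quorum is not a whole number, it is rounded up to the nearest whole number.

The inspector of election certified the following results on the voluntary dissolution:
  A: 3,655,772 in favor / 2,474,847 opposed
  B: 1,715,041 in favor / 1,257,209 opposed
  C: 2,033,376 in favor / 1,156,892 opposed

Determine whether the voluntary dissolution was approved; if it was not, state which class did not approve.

Not approved — the B shares did not give the required vote.

A: a majority of 7311543 is 3655772; 3,655,772 required, 3,655,772 in favor — approved.
B: a majority of 3431739 is 1715870; 1,715,870 required, 1,715,041 in favor — not approved.
C: a majority of 4064796 is 2032399; 2,032,399 required, 2,033,376 in favor — approved.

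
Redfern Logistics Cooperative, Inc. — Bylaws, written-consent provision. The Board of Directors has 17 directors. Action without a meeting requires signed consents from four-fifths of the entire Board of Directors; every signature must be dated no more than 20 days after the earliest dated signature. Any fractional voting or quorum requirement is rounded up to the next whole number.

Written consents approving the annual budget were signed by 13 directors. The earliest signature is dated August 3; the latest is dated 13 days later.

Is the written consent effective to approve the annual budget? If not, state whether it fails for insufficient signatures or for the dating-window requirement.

Signatures required: four-fifths of 17 — 4/5 of 17 = 13.60, rounded up to 14, so 14 needed; 13 signed. Insufficient.
Dating window: the latest signature is 13 days after the earliest; the limit is 20 days. Within the window.

Not effective — insufficient signatures.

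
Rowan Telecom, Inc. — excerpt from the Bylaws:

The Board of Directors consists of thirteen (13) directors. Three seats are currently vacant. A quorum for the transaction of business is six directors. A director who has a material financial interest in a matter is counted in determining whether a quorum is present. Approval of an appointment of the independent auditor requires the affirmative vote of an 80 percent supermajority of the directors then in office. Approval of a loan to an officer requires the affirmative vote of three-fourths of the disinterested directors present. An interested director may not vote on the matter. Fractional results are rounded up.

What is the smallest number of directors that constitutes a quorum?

The quorum is fixed at 6.

6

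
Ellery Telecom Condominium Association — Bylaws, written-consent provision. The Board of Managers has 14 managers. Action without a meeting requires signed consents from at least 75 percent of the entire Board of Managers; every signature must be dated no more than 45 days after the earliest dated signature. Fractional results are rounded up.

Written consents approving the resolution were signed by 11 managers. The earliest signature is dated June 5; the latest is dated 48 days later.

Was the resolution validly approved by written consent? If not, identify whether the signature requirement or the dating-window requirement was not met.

Signatures required: at least 75 percent of 14 — 3/4 of 14 = 10.50, rounded up to 11, so 11 needed; 11 signed. Sufficient.
Dating window: the latest signature is 48 days after the earliest; the limit is 45 days. Outside the window.

Not effective — dating-window requirement not satisfied.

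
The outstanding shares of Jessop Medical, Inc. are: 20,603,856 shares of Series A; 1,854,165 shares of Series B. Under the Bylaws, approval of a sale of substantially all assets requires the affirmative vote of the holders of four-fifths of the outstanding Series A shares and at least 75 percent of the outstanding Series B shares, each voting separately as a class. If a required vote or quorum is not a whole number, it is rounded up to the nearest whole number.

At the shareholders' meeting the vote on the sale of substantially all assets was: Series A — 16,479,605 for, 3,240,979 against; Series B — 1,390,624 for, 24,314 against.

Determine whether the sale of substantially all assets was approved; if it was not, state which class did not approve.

Not approved — the Series A shares did not give the required vote.

Series A: 4/5 of 20603856 = 16483084.80, rounded up to 16483085; 16,483,085 required, 16,479,605 in favor — not approved.
Series B: 3/4 of 1854165 = 1390623.75, rounded up to 1390624; 1,390,624 required, 1,390,624 in favor — approved.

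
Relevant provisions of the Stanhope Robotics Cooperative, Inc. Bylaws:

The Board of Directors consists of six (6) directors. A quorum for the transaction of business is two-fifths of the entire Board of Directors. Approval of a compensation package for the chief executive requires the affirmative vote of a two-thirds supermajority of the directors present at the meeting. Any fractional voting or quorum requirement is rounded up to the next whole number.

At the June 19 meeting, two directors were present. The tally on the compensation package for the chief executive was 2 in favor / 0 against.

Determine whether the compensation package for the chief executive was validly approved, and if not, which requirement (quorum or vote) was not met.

Quorum: 2 present; quorum is 3. Not satisfied.
Vote: the compensation package for the chief executive requires two-thirds of the directors present (2). 2/3 of 2 = 1.33, rounded up to 2, so 2 affirmative votes are needed; 2 voted in favor. Satisfied. (Moot — without a quorum no business can be validly transacted.)

Invalid — quorum requirement not satisfied.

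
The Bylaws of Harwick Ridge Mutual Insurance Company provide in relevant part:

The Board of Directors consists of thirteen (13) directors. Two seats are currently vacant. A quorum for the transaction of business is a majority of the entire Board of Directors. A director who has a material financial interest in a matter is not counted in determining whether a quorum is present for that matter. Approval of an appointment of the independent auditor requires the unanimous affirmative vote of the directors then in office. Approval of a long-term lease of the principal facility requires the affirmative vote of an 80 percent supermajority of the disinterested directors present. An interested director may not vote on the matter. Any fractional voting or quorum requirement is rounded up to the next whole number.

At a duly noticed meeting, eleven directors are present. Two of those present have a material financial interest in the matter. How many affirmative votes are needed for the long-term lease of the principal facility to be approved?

8

The long-term lease of the principal facility requires four-fifths of the disinterested directors present (11 − 2 = 9).
4/5 of 9 = 7.20, rounded up to 8.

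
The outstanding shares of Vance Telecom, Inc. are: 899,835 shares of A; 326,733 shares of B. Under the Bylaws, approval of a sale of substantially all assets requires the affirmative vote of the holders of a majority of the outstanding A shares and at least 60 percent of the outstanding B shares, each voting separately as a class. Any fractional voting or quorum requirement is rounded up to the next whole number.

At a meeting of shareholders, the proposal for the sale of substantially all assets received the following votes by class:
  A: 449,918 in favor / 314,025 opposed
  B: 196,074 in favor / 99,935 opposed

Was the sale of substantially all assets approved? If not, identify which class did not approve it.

A: a majority of 899835 is 449918; 449,918 required, 449,918 in favor — approved.
B: 3/5 of 326733 = 196039.80, rounded up to 196040; 196,040 required, 196,074 in favor — approved.

Approved — every class gave the required vote.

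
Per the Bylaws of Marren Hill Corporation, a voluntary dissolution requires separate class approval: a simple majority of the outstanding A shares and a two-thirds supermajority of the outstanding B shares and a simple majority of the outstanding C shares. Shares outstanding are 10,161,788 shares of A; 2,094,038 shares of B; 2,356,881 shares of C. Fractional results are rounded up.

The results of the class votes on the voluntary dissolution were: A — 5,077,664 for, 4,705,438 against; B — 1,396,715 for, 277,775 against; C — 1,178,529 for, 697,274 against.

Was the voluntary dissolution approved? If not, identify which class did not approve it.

Not approved — the A shares did not give the required vote.

A: a majority of 10161788 is 5080895; 5,080,895 required, 5,077,664 in favor — not approved.
B: 2/3 of 2094038 = 1396025.33, rounded up to 1396026; 1,396,026 required, 1,396,715 in favor — approved.
C: a majority of 2356881 is 1178441; 1,178,441 required, 1,178,529 in favor — approved.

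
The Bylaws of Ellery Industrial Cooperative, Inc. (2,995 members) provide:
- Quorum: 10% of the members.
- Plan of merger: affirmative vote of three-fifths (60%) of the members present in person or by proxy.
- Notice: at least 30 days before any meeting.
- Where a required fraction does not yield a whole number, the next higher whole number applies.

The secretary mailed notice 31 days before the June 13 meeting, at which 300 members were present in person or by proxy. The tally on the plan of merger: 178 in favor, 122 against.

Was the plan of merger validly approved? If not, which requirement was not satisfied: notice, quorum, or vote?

Notice: 31 days given; 30 required. Satisfied.
Quorum: 10% of 2,995 = 299.50, rounded up to 300; 300 present. Satisfied.
Vote: requires three-fifths of those present (300); 3/5 of 300 = 180, so 180 needed; 178 in favor. Not satisfied.

Invalid — vote requirement not satisfied.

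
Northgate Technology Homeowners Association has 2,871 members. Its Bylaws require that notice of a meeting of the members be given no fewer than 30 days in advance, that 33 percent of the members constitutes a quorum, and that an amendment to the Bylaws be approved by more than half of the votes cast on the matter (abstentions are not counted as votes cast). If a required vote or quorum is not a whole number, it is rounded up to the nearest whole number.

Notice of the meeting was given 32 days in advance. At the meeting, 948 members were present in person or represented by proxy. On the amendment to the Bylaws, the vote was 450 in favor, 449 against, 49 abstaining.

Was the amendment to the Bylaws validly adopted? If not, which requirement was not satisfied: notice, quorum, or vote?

Valid — all requirements satisfied.

Notice: 32 days given; 30 required. Satisfied.
Quorum: 33% of 2,871 = 947.43, rounded up to 948; 948 present. Satisfied.
Vote: requires a majority of the votes cast (948 − 49 abstaining = 899); a majority of 899 is 450, so 450 needed; 450 in favor. Satisfied.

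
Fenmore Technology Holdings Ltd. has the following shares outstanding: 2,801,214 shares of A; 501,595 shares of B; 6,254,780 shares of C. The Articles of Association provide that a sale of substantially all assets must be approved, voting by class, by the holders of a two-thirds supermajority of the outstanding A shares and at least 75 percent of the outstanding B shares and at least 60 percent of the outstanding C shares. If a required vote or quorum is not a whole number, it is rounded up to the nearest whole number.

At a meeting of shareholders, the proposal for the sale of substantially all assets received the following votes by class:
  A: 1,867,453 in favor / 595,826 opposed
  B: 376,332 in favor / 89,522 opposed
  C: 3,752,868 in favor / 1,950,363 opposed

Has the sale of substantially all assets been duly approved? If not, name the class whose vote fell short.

A: 2/3 of 2801214 = 1867476; 1,867,476 required, 1,867,453 in favor — not approved.
B: 3/4 of 501595 = 376196.25, rounded up to 376197; 376,197 required, 376,332 in favor — approved.
C: 3/5 of 6254780 = 3752868; 3,752,868 required, 3,752,868 in favor — approved.

Not approved — the A shares did not give the required vote.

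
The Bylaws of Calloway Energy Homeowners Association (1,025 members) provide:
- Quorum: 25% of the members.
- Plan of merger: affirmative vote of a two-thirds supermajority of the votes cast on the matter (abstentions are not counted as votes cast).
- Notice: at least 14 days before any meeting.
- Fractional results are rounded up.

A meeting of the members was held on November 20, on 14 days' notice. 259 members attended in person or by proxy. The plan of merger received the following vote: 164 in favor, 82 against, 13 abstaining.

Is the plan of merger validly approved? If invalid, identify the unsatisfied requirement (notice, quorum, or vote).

Notice: 14 days given; 14 required. Satisfied.
Quorum: 25% of 1,025 = 256.25, rounded up to 257; 259 present. Satisfied.
Vote: requires two-thirds of the votes cast (259 − 13 abstaining = 246); 2/3 of 246 = 164, so 164 needed; 164 in favor. Satisfied.

Valid — all requirements satisfied.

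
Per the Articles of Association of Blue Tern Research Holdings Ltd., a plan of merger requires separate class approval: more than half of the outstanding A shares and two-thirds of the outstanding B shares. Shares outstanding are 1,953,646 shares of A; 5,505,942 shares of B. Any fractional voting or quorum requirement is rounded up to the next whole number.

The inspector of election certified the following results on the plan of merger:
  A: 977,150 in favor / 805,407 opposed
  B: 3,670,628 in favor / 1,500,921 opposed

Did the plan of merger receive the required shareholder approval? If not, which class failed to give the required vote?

Approved — every class gave the required vote.

A: a majority of 1953646 is 976824; 976,824 required, 977,150 in favor — approved.
B: 2/3 of 5505942 = 3670628; 3,670,628 required, 3,670,628 in favor — approved.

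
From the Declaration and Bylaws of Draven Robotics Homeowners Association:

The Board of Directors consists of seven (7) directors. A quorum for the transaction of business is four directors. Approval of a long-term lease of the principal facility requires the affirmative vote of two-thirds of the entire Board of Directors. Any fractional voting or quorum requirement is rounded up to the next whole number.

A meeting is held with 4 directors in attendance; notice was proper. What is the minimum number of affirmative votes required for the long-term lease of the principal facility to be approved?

5

The long-term lease of the principal facility requires two-thirds of the entire Board of Directors (7).
2/3 of 7 = 4.67, rounded up to 5.
(Only 4 can vote, so the long-term lease of the principal facility cannot pass at this meeting, but the required vote is still 5.)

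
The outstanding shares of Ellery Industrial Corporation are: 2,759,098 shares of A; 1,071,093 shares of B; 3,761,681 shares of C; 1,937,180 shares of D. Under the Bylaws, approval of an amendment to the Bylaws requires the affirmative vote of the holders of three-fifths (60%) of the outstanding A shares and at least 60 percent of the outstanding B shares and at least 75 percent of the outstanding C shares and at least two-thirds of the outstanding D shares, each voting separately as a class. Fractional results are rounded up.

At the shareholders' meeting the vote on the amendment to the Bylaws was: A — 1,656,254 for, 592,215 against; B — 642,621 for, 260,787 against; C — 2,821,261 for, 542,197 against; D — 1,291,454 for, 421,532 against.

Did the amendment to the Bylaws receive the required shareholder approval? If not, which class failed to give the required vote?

A: 3/5 of 2759098 = 1655458.80, rounded up to 1655459; 1,655,459 required, 1,656,254 in favor — approved.
B: 3/5 of 1071093 = 642655.80, rounded up to 642656; 642,656 required, 642,621 in favor — not approved.
C: 3/4 of 3761681 = 2821260.75, rounded up to 2821261; 2,821,261 required, 2,821,261 in favor — approved.
D: 2/3 of 1937180 = 1291453.33, rounded up to 1291454; 1,291,454 required, 1,291,454 in favor — approved.

Not approved — the B shares did not give the required vote.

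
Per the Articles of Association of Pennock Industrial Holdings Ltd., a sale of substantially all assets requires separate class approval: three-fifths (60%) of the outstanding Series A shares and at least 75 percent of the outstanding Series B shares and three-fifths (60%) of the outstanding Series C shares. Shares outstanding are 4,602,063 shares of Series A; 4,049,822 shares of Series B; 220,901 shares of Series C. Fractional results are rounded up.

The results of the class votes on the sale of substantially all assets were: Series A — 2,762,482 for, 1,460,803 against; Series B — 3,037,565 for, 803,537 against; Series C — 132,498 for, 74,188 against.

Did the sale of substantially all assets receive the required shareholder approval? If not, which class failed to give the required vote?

Not approved — the Series C shares did not give the required vote.

Series A: 3/5 of 4602063 = 2761237.80, rounded up to 2761238; 2,761,238 required, 2,762,482 in favor — approved.
Series B: 3/4 of 4049822 = 3037366.50, rounded up to 3037367; 3,037,367 required, 3,037,565 in favor — approved.
Series C: 3/5 of 220901 = 132540.60, rounded up to 132541; 132,541 required, 132,498 in favor — not approved.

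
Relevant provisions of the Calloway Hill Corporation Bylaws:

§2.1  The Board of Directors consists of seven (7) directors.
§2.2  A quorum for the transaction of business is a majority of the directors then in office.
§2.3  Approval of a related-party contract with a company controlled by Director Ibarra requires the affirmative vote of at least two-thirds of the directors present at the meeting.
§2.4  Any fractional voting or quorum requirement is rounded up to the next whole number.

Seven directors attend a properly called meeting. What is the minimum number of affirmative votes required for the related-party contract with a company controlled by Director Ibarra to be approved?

5

The related-party contract with a company controlled by Director Ibarra requires two-thirds of the directors present (7).
2/3 of 7 = 4.67, rounded up to 5.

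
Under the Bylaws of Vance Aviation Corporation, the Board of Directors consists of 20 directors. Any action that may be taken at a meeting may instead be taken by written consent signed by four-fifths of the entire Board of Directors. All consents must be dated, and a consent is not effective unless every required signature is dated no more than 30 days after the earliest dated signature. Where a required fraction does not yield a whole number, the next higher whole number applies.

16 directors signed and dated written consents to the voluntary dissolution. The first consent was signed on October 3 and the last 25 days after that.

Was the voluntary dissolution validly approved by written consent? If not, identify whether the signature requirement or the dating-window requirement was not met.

Signatures required: four-fifths of 20 — 4/5 of 20 = 16, so 16 needed; 16 signed. Sufficient.
Dating window: the latest signature is 25 days after the earliest; the limit is 30 days. Within the window.

Effective — both the signature and dating-window requirements are satisfied.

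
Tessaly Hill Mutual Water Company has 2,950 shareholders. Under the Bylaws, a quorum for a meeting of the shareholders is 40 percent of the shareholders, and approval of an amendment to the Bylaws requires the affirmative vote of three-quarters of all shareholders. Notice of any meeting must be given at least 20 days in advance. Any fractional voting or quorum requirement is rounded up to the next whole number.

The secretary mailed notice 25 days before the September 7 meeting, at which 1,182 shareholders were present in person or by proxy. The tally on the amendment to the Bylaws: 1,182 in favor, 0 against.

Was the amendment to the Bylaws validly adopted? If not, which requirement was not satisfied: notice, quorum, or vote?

Invalid — vote requirement not satisfied.

Notice: 25 days given; 20 required. Satisfied.
Quorum: 40% of 2,950 = 1,180; 1,182 present. Satisfied.
Vote: requires three-fourths of all shareholders (2,950); 3/4 of 2950 = 2212.50, rounded up to 2213, so 2,213 needed; 1,182 in favor. Not satisfied.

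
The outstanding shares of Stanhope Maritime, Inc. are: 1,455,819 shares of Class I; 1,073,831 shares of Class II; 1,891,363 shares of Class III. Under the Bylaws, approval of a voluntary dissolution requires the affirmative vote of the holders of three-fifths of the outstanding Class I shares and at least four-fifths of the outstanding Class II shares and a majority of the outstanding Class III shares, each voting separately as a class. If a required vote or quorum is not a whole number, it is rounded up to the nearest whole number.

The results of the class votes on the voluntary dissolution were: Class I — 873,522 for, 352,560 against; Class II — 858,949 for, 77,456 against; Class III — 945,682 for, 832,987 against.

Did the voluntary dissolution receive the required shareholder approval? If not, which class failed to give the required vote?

Class I: 3/5 of 1455819 = 873491.40, rounded up to 873492; 873,492 required, 873,522 in favor — approved.
Class II: 4/5 of 1073831 = 859064.80, rounded up to 859065; 859,065 required, 858,949 in favor — not approved.
Class III: a majority of 1891363 is 945682; 945,682 required, 945,682 in favor — approved.

Not approved — the Class II shares did not give the required vote.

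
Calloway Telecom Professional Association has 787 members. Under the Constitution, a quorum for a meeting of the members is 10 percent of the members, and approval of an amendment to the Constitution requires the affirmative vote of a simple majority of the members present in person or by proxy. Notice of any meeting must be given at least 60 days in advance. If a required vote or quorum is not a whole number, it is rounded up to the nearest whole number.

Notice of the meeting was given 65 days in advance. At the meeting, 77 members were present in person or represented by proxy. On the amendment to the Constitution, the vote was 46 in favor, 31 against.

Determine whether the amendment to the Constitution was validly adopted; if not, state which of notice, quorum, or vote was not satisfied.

Invalid — quorum requirement not satisfied.

Notice: 65 days given; 60 required. Satisfied.
Quorum: 10% of 787 = 78.70, rounded up to 79; 77 present. Not satisfied.
Vote: requires a majority of those present (77); a majority of 77 is 39, so 39 needed; 46 in favor. Satisfied.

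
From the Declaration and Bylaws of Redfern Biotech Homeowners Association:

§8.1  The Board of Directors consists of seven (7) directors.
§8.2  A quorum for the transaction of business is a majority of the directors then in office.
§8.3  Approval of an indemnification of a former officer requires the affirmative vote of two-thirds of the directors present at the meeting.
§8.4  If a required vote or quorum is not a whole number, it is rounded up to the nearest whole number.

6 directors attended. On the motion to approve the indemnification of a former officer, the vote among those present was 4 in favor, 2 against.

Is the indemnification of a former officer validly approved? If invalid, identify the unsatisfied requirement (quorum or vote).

Valid — all requirements satisfied.

Quorum: 6 present; quorum is 4. Satisfied.
Vote: the indemnification of a former officer requires two-thirds of the directors present (6). 2/3 of 6 = 4, so 4 affirmative votes are needed; 4 voted in favor. Satisfied.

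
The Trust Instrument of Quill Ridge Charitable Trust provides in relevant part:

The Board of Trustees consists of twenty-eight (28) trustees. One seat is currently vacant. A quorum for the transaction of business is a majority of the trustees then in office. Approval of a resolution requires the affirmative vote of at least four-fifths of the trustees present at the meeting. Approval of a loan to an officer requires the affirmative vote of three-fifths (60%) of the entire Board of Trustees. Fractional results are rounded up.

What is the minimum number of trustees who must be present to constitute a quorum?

A majority of 27 is 14.

14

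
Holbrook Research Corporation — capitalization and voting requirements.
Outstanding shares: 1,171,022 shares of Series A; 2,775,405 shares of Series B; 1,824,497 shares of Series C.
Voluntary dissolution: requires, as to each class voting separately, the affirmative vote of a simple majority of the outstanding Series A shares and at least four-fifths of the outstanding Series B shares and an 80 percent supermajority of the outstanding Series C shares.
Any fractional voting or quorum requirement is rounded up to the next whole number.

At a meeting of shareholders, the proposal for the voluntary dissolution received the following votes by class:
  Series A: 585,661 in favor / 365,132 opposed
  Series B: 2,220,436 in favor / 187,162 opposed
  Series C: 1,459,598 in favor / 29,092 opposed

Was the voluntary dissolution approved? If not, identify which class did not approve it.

Series A: a majority of 1171022 is 585512; 585,512 required, 585,661 in favor — approved.
Series B: 4/5 of 2775405 = 2220324; 2,220,324 required, 2,220,436 in favor — approved.
Series C: 4/5 of 1824497 = 1459597.60, rounded up to 1459598; 1,459,598 required, 1,459,598 in favor — approved.

Approved — every class gave the required vote.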